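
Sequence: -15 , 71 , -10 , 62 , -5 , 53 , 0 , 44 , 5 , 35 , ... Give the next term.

10

Odd-indexed and even-indexed terms follow separate rules.
Subsequence A: -15, -10, -5, 0, 5. Linear: a_n = -20 + 5·n.
Subsequence B: 71, 62, 53, 44, 35. Arithmetic with common difference −9.
Term 11 comes from subsequence A (its 6th entry): 10.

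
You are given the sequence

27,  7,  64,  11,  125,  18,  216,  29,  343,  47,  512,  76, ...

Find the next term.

Positions 1, 3, 5, … form one subsequence and positions 2, 4, 6, … form another.
Subsequence A: 27, 64, 125, 216, 343, 512. Perfect cubes starting at 3³.
Subsequence B: 7, 11, 18, 29, 47, 76. Fibonacci-style (each term is the sum of the two before it).
The 13th slot belongs to subsequence A; its 7th term is 729.

729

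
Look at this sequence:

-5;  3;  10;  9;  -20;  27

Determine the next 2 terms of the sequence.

Positions 1, 3, 5, … form one subsequence and positions 2, 4, 6, … form another.
Subsequence A is -5, 10, -20, which is geometric, ×-2 each step.
Subsequence B is 3, 9, 27, which is powers of 3.
Position 7 → subsequence A, term 4 = 40.
Position 8 → subsequence B, term 4 = 81.

40, 81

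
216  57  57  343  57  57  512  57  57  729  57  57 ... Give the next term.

Reading positions in blocks of 3 reveals the pattern ABB — 2 tracks woven together.
Track A is 216, 343, 512, 729, which is consecutive cubes n³ from n = 6.
Track B is 57, 57, 57, 57, 57, 57, 57, 57, which is constant 57.
Term 13 comes from track A (its 5th entry): 1000.

1000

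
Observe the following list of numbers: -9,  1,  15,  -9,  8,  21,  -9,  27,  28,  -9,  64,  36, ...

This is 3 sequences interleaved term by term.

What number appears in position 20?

343

The terms cycle through 3 interleaved subsequences.
Track A: -9, -9, -9, -9 — the constant sequence -9.
Track B: 1, 8, 27, 64 — the cubes 1³, 2³, 3³, ….
Track C: 15, 21, 28, 36 — the triangular numbers T_5, T_6, ….
Position 20 falls in track B as its term 7, giving 343.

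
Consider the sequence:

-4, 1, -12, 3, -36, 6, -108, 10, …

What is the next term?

-324

The terms cycle through 2 interleaved subsequences.
Track A: -4, -12, -36, -108 (geometric, ×3 each step).
Track B: 1, 3, 6, 10 (the triangular numbers T_1, T_2, …).
The 9th slot belongs to track A; its 5th term is -324.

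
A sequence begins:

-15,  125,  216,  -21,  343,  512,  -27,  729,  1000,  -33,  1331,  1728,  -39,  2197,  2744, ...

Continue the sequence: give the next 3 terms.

The slot pattern repeats as ABB (period 3), so there are 2 interleaved tracks.
Track A: -15, -21, -27, -33, -39. Arithmetic, step −6.
Track B: 125, 216, 343, 512, 729, 1000, 1331, 1728, 2197, 2744. Consecutive cubes n³ from n = 5.
Position 16 falls in track A as its term 6, giving -45.
The 17th slot belongs to track B; its 11th term is 3375.
Position 18 falls in track B as its term 12, giving 4096.

-45, 3375, 4096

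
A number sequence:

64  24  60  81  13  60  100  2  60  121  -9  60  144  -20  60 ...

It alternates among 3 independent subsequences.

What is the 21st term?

60

Split by position mod 3 into 3 tracks.
Track A: 64, 81, 100, 121, 144 — the squares 8², 9², 10², ….
Track B: 24, 13, 2, -9, -20 — arithmetic with common difference −11.
Track C: 60, 60, 60, 60, 60 — the constant sequence 60.
Position 21 → track C, term 7 = 60.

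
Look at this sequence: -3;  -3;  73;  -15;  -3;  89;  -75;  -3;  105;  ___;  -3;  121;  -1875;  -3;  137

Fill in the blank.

The terms cycle through 3 interleaved subsequences.
Stream A: -3, -15, -75, ?, -1875 (a geometric progression (common ratio 5)).
Stream B: -3, -3, -3, -3, -3 (the constant sequence -3).
Stream C: 73, 89, 105, 121, 137 (linear: a_n = 57 + 16·n).
So the missing entry in stream A is -375.

-375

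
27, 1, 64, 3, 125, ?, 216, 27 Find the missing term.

9

Split by position mod 2 into 2 tracks.
Track A: 27, 64, 125, 216 — perfect cubes starting at 3³.
Track B: 1, 3, ?, 27 — powers 3^0, 3^1, 3^2, ….
Filling track B at index 3 by its rule yields 9.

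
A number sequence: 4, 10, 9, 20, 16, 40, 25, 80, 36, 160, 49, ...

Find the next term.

The terms cycle through 2 interleaved subsequences.
Stream A: 4, 9, 16, 25, 36, 49 — consecutive squares n² from n = 2.
Stream B: 10, 20, 40, 80, 160 — geometric, ×2 each step.
Term 12 comes from stream B (its 6th entry): 320.

320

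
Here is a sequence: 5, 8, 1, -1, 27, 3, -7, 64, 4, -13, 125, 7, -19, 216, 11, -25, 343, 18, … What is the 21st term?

Split by position mod 3: positions 1, 4, 7, … form one track, and each other residue class forms its own.
Stream A: 5, -1, -7, -13, -19, -25 — arithmetic with common difference −6.
Stream B: 8, 27, 64, 125, 216, 343 — perfect cubes starting at 2³.
Stream C: 1, 3, 4, 7, 11, 18 — a Fibonacci-like recurrence a_n = a_{n-1} + a_{n-2}.
Term 21 comes from stream C (its 7th entry): 29.

29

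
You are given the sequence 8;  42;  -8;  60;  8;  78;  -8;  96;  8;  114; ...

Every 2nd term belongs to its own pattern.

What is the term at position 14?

Taking every 2nd term gives 2 separate tracks.
Stream A = 8, -8, 8, -8, 8: the oscillation 8·(−1)^(n+1).
Stream B = 42, 60, 78, 96, 114: arithmetic with common difference +18.
Term 14 comes from stream B (its 7th entry): 150.

150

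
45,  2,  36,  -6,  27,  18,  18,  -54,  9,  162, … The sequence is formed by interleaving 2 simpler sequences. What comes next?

The terms cycle through 2 interleaved subsequences.
Track A is 45, 36, 27, 18, 9, which is arithmetic, step −9.
Track B is 2, -6, 18, -54, 162, which is multiplying by -3 each time.
The 11th slot belongs to track A; its 6th term is 0.

0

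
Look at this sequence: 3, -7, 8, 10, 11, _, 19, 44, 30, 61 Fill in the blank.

Taking every 2nd term gives 2 separate tracks.
Track A: 3, 8, 11, 19, 30 — a Fibonacci-like recurrence a_n = a_{n-1} + a_{n-2}.
Track B: -7, 10, ?, 44, 61 — linear: a_n = -24 + 17·n.
Filling track B at index 3 by its rule yields 27.

27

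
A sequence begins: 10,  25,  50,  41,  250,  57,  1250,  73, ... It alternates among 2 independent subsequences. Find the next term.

6250

Positions 1, 3, 5, … form one subsequence and positions 2, 4, 6, … form another.
Stream A = 10, 50, 250, 1250: a geometric progression (common ratio 5).
Stream B = 25, 41, 57, 73: linear: a_n = 9 + 16·n.
Term 9 comes from stream A (its 5th entry): 6250.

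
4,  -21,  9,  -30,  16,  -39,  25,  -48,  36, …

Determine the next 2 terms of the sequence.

-57, 49

The terms cycle through 2 interleaved subsequences.
Subsequence A: 4, 9, 16, 25, 36 (perfect squares starting at 2²).
Subsequence B: -21, -30, -39, -48 (subtracting 9 each time).
Position 10 falls in subsequence B as its term 5, giving -57.
Term 11 comes from subsequence A (its 6th entry): 49.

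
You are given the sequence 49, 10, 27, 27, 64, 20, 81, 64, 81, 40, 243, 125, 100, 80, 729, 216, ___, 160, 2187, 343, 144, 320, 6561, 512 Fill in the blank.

121

Split by position mod 4 into 4 tracks.
Track A: 49, 64, 81, 100, ?, 144 (the squares 7², 8², 9², …).
Track B: 10, 20, 40, 80, 160, 320 (geometric, ×2 each step).
Track C: 27, 81, 243, 729, 2187, 6561 (successive powers of 3).
Track D: 27, 64, 125, 216, 343, 512 (perfect cubes starting at 3³).
Filling track A at index 5 by its rule yields 121.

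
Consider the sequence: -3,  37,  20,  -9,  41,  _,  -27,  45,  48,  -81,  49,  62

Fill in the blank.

34

Taking every 3rd term gives 3 separate tracks.
Track A: -3, -9, -27, -81 — geometric, ×3 each step.
Track B: 37, 41, 45, 49 — arithmetic, step +4.
Track C: 20, ?, 48, 62 — adding 14 each time.
Filling track C at index 2 by its rule yields 34.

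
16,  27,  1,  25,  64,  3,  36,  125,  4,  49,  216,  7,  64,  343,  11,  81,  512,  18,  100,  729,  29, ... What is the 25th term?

Taking every 3rd term gives 3 separate tracks.
Track A is 16, 25, 36, 49, 64, 81, 100, which is perfect squares starting at 4².
Track B is 27, 64, 125, 216, 343, 512, 729, which is consecutive cubes n³ from n = 3.
Track C is 1, 3, 4, 7, 11, 18, 29, which is a Fibonacci-like recurrence a_n = a_{n-1} + a_{n-2}.
The 25th slot belongs to track A; its 9th term is 144.

144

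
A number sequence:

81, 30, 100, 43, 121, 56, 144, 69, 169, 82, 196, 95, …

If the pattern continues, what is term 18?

134

Odd-indexed and even-indexed terms follow separate rules.
Track A is 81, 100, 121, 144, 169, 196, which is consecutive squares n² from n = 9.
Track B is 30, 43, 56, 69, 82, 95, which is linear: a_n = 17 + 13·n.
The 18th slot belongs to track B; its 9th term is 134.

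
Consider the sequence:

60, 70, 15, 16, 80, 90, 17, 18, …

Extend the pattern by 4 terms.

100, 110, 19, 20

Positions follow the repeating pattern AABB; grouping by letter gives 2 tracks.
Subsequence A = 60, 70, 80, 90: adding 10 each time.
Subsequence B = 15, 16, 17, 18: linear: a_n = 14 + n.
Position 9 → subsequence A, term 5 = 100.
Position 10 falls in subsequence A as its term 6, giving 110.
Position 11 → subsequence B, term 5 = 19.
The 12th slot belongs to subsequence B; its 6th term is 20.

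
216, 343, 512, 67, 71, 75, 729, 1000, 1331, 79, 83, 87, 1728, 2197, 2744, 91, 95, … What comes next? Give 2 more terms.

The slot pattern repeats as AAABBB (period 6), so there are 2 interleaved tracks.
Track A: 216, 343, 512, 729, 1000, 1331, 1728, 2197, 2744. The cubes 6³, 7³, 8³, ….
Track B: 67, 71, 75, 79, 83, 87, 91, 95. Linear: a_n = 63 + 4·n.
Term 18 comes from track B (its 9th entry): 99.
The 19th slot belongs to track A; its 10th term is 3375.

99, 3375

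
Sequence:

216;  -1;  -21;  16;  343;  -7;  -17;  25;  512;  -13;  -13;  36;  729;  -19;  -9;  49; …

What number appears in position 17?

1000

Taking every 4th term gives 4 separate tracks.
Track A: 216, 343, 512, 729 — perfect cubes starting at 6³.
Track B: -1, -7, -13, -19 — subtracting 6 each time.
Track C: -21, -17, -13, -9 — arithmetic with common difference +4.
Track D: 16, 25, 36, 49 — perfect squares starting at 4².
The 17th slot belongs to track A; its 5th term is 1000.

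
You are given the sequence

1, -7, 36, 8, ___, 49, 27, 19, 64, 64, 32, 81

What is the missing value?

The terms cycle through 3 interleaved subsequences.
Track A: 1, 8, 27, 64. Perfect cubes starting at 1³.
Track B: -7, ?, 19, 32. Arithmetic, step +13.
Track C: 36, 49, 64, 81. Consecutive squares n² from n = 6.
So the missing entry in track B is 6.

6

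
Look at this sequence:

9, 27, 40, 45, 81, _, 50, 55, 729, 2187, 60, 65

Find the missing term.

Positions follow the repeating pattern AABB; grouping by letter gives 2 tracks.
Subsequence A: 9, 27, 81, ?, 729, 2187. Geometric with ratio 3.
Subsequence B: 40, 45, 50, 55, 60, 65. Arithmetic with common difference +5.
So the missing entry in subsequence A is 243.

243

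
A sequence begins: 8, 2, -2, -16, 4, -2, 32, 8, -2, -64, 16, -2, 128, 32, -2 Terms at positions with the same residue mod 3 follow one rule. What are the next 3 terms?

-256, 64, -2

Split by position mod 3: positions 1, 4, 7, … form one track, and each other residue class forms its own.
Stream A is 8, -16, 32, -64, 128, which is geometric, ×-2 each step.
Stream B is 2, 4, 8, 16, 32, which is powers of 2.
Stream C is -2, -2, -2, -2, -2, which is constant -2.
Term 16 comes from stream A (its 6th entry): -256.
Position 17 → stream B, term 6 = 64.
Term 18 comes from stream C (its 6th entry): -2.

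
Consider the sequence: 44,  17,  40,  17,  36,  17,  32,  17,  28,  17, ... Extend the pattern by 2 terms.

Positions 1, 3, 5, … form one subsequence and positions 2, 4, 6, … form another.
Track A: 44, 40, 36, 32, 28. Arithmetic with common difference −4.
Track B: 17, 17, 17, 17, 17. The constant sequence 17.
The 11th slot belongs to track A; its 6th term is 24.
Position 12 falls in track B as its term 6, giving 17.

24, 17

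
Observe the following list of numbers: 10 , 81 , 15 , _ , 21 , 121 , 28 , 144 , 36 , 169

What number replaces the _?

100

The terms cycle through 2 interleaved subsequences.
Track A: 10, 15, 21, 28, 36. Triangular numbers n(n+1)/2 for n = 4, 5, ….
Track B: 81, ?, 121, 144, 169. Perfect squares starting at 9².
Track B's pattern makes the blank 100.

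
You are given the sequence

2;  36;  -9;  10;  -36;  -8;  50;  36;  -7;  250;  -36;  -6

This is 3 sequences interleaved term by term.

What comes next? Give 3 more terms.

1250, 36, -5

Taking every 3rd term gives 3 separate tracks.
Stream A: 2, 10, 50, 250. Geometric, ×5 each step.
Stream B: 36, -36, 36, -36. Alternating ±36.
Stream C: -9, -8, -7, -6. Linear: a_n = -10 + n.
Position 13 → stream A, term 5 = 1250.
Position 14 falls in stream B as its term 5, giving 36.
Position 15 falls in stream C as its term 5, giving -5.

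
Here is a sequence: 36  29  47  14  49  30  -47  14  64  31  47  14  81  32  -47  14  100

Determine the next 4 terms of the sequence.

Read the sequence 4 terms at a time; column i is its own pattern.
Subsequence A: 36, 49, 64, 81, 100. Perfect squares starting at 6².
Subsequence B: 29, 30, 31, 32. Arithmetic with common difference +1.
Subsequence C: 47, -47, 47, -47. Alternating ±47.
Subsequence D: 14, 14, 14, 14. Always 14.
The 18th slot belongs to subsequence B; its 5th term is 33.
The 19th slot belongs to subsequence C; its 5th term is 47.
Position 20 → subsequence D, term 5 = 14.
The 21st slot belongs to subsequence A; its 6th term is 121.

33, 47, 14, 121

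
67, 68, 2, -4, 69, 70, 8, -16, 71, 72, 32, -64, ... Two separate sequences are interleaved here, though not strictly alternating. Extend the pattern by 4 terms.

73, 74, 128, -256

Reading positions in blocks of 4 reveals the pattern AABB — 2 tracks woven together.
Track A: 67, 68, 69, 70, 71, 72 (linear: a_n = 66 + n).
Track B: 2, -4, 8, -16, 32, -64 (a geometric progression (common ratio -2)).
Position 13 falls in track A as its term 7, giving 73.
The 14th slot belongs to track A; its 8th term is 74.
Position 15 → track B, term 7 = 128.
Position 16 → track B, term 8 = -256.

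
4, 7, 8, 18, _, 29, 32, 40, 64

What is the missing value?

Positions 1, 3, 5, … form one subsequence and positions 2, 4, 6, … form another.
Track A = 4, 8, ?, 32, 64: powers of 2.
Track B = 7, 18, 29, 40: arithmetic, step +11.
The gap is track A's term 3; the rule gives 16.

16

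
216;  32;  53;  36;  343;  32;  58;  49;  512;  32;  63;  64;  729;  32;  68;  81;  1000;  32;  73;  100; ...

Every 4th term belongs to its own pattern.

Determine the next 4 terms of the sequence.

1331, 32, 78, 121

Split by position mod 4 into 4 tracks.
Track A is 216, 343, 512, 729, 1000, which is perfect cubes starting at 6³.
Track B is 32, 32, 32, 32, 32, which is always 32.
Track C is 53, 58, 63, 68, 73, which is arithmetic, step +5.
Track D is 36, 49, 64, 81, 100, which is consecutive squares n² from n = 6.
Term 21 comes from track A (its 6th entry): 1331.
Position 22 falls in track B as its term 6, giving 32.
The 23rd slot belongs to track C; its 6th term is 78.
Position 24 falls in track D as its term 6, giving 121.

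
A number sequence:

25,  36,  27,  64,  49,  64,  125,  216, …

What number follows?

Reading positions in blocks of 4 reveals the pattern AABB — 2 tracks woven together.
Track A: 25, 36, 49, 64 (perfect squares starting at 5²).
Track B: 27, 64, 125, 216 (consecutive cubes n³ from n = 3).
Term 9 comes from track A (its 5th entry): 81.

81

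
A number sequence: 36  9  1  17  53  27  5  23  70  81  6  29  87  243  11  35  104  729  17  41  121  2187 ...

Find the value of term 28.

Taking every 4th term gives 4 separate tracks.
Stream A = 36, 53, 70, 87, 104, 121: adding 17 each time.
Stream B = 9, 27, 81, 243, 729, 2187: multiplying by 3 each time.
Stream C = 1, 5, 6, 11, 17: a Fibonacci-like recurrence a_n = a_{n-1} + a_{n-2}.
Stream D = 17, 23, 29, 35, 41: linear: a_n = 11 + 6·n.
The 28th slot belongs to stream D; its 7th term is 53.

53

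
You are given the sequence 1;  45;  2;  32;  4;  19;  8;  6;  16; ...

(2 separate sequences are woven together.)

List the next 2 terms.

The terms cycle through 2 interleaved subsequences.
Stream A: 1, 2, 4, 8, 16 — powers of 2.
Stream B: 45, 32, 19, 6 — arithmetic, step −13.
The 10th slot belongs to stream B; its 5th term is -7.
Term 11 comes from stream A (its 6th entry): 32.

-7, 32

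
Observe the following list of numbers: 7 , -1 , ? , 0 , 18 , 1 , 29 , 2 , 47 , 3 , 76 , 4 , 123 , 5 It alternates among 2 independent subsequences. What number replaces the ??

11

Taking every 2nd term gives 2 separate tracks.
Stream A = 7, ?, 18, 29, 47, 76, 123: a Fibonacci-like recurrence a_n = a_{n-1} + a_{n-2}.
Stream B = -1, 0, 1, 2, 3, 4, 5: linear: a_n = -2 + n.
Stream A's pattern makes the blank 11.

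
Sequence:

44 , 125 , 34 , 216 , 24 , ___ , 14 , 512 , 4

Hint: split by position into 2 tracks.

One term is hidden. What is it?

Taking every 2nd term gives 2 separate tracks.
Stream A: 44, 34, 24, 14, 4 — arithmetic, step −10.
Stream B: 125, 216, ?, 512 — the cubes 5³, 6³, 7³, ….
So the missing entry in stream B is 343.

343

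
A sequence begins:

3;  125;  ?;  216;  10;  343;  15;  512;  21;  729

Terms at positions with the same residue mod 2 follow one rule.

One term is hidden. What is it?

6

Taking every 2nd term gives 2 separate tracks.
Track A is 3, ?, 10, 15, 21, which is triangular numbers n(n+1)/2 for n = 2, 3, ….
Track B is 125, 216, 343, 512, 729, which is consecutive cubes n³ from n = 5.
So the missing entry in track A is 6.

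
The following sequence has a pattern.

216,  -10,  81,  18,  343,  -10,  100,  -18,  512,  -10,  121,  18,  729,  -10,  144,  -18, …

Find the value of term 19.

Split by position mod 4 into 4 tracks.
Subsequence A: 216, 343, 512, 729 (the cubes 6³, 7³, 8³, …).
Subsequence B: -10, -10, -10, -10 (the constant sequence -10).
Subsequence C: 81, 100, 121, 144 (perfect squares starting at 9²).
Subsequence D: 18, -18, 18, -18 (the oscillation 18·(−1)^(n+1)).
The 19th slot belongs to subsequence C; its 5th term is 169.

169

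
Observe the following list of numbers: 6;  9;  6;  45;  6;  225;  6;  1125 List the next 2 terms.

Split by position mod 2 into 2 tracks.
Stream A = 6, 6, 6, 6: the constant sequence 6.
Stream B = 9, 45, 225, 1125: multiplying by 5 each time.
Position 9 → stream A, term 5 = 6.
Position 10 falls in stream B as its term 5, giving 5625.

6, 5625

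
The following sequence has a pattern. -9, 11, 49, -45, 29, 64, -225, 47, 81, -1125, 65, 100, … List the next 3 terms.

-5625, 83, 121

Split by position mod 3 into 3 tracks.
Subsequence A: -9, -45, -225, -1125. A geometric progression (common ratio 5).
Subsequence B: 11, 29, 47, 65. Arithmetic, step +18.
Subsequence C: 49, 64, 81, 100. Perfect squares starting at 7².
Term 13 comes from subsequence A (its 5th entry): -5625.
Position 14 falls in subsequence B as its term 5, giving 83.
Position 15 → subsequence C, term 5 = 121.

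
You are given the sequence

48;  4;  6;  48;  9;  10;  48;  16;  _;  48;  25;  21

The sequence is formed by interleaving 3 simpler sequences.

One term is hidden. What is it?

Split by position mod 3: positions 1, 4, 7, … form one track, and each other residue class forms its own.
Stream A: 48, 48, 48, 48. Constant 48.
Stream B: 4, 9, 16, 25. Consecutive squares n² from n = 2.
Stream C: 6, 10, ?, 21. The triangular numbers T_3, T_4, ….
So the missing entry in stream C is 15.

15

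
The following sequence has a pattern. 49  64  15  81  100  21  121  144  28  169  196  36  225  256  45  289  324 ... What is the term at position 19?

361

The slot pattern repeats as AAB (period 3), so there are 2 interleaved tracks.
Subsequence A: 49, 64, 81, 100, 121, 144, 169, 196, 225, 256, 289, 324 (perfect squares starting at 7²).
Subsequence B: 15, 21, 28, 36, 45 (triangular numbers n(n+1)/2 for n = 5, 6, …).
Term 19 comes from subsequence A (its 13th entry): 361.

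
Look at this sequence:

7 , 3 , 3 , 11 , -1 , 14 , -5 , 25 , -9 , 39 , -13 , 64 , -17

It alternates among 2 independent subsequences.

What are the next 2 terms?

103, -21

Taking every 2nd term gives 2 separate tracks.
Subsequence A: 7, 3, -1, -5, -9, -13, -17 — linear: a_n = 11 − 4·n.
Subsequence B: 3, 11, 14, 25, 39, 64 — Fibonacci-style (each term is the sum of the two before it).
The 14th slot belongs to subsequence B; its 7th term is 103.
Position 15 falls in subsequence A as its term 8, giving -21.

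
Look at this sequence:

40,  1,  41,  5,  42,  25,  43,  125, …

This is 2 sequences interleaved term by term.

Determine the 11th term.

45

The terms cycle through 2 interleaved subsequences.
Track A: 40, 41, 42, 43. Arithmetic, step +1.
Track B: 1, 5, 25, 125. Powers of 5.
Position 11 falls in track A as its term 6, giving 45.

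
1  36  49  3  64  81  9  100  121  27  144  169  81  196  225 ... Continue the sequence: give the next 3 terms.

Positions follow the repeating pattern ABB; grouping by letter gives 2 tracks.
Stream A = 1, 3, 9, 27, 81: powers of 3.
Stream B = 36, 49, 64, 81, 100, 121, 144, 169, 196, 225: consecutive squares n² from n = 6.
The 16th slot belongs to stream A; its 6th term is 243.
Position 17 falls in stream B as its term 11, giving 256.
Position 18 → stream B, term 12 = 289.

243, 256, 289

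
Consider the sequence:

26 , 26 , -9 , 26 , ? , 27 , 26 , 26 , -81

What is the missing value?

The slot pattern repeats as AAB (period 3), so there are 2 interleaved tracks.
Stream A: 26, 26, 26, ?, 26, 26. Always 26.
Stream B: -9, 27, -81. Multiplying by -3 each time.
Stream A's pattern makes the blank 26.

26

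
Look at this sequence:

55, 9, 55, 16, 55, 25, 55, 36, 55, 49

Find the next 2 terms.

55, 64

Positions 1, 3, 5, … form one subsequence and positions 2, 4, 6, … form another.
Stream A: 55, 55, 55, 55, 55. The constant sequence 55.
Stream B: 9, 16, 25, 36, 49. Consecutive squares n² from n = 3.
Term 11 comes from stream A (its 6th entry): 55.
Position 12 falls in stream B as its term 6, giving 64.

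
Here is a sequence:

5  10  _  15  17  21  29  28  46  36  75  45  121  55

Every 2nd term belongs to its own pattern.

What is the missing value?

Taking every 2nd term gives 2 separate tracks.
Subsequence A: 5, ?, 17, 29, 46, 75, 121 (a Fibonacci-like recurrence a_n = a_{n-1} + a_{n-2}).
Subsequence B: 10, 15, 21, 28, 36, 45, 55 (triangular numbers n(n+1)/2 for n = 4, 5, …).
So the missing entry in subsequence A is 12.

12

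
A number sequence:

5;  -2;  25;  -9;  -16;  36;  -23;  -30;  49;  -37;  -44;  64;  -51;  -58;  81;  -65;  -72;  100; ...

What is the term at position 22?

-93

Positions follow the repeating pattern AAB; grouping by letter gives 2 tracks.
Track A: 5, -2, -9, -16, -23, -30, -37, -44, -51, -58, -65, -72. Arithmetic, step −7.
Track B: 25, 36, 49, 64, 81, 100. The squares 5², 6², 7², ….
Position 22 falls in track A as its term 15, giving -93.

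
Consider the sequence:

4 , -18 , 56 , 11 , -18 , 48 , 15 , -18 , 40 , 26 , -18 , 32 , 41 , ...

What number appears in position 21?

Split by position mod 3: positions 1, 4, 7, … form one track, and each other residue class forms its own.
Track A: 4, 11, 15, 26, 41. Each term equals the sum of the previous two.
Track B: -18, -18, -18, -18. The constant sequence -18.
Track C: 56, 48, 40, 32. Arithmetic, step −8.
Position 21 falls in track C as its term 7, giving 8.

8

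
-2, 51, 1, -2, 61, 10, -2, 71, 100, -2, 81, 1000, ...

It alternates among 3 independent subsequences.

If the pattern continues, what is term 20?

The terms cycle through 3 interleaved subsequences.
Stream A: -2, -2, -2, -2. The constant sequence -2.
Stream B: 51, 61, 71, 81. Adding 10 each time.
Stream C: 1, 10, 100, 1000. Successive powers of 10.
The 20th slot belongs to stream B; its 7th term is 111.

111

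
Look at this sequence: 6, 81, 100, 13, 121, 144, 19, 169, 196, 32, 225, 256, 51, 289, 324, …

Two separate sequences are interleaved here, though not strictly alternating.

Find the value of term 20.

Reading positions in blocks of 3 reveals the pattern ABB — 2 tracks woven together.
Track A: 6, 13, 19, 32, 51 (each term equals the sum of the previous two).
Track B: 81, 100, 121, 144, 169, 196, 225, 256, 289, 324 (the squares 9², 10², 11², …).
Term 20 comes from track B (its 13th entry): 441.

441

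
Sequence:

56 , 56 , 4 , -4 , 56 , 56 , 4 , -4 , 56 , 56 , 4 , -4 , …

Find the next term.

Reading positions in blocks of 4 reveals the pattern AABB — 2 tracks woven together.
Stream A = 56, 56, 56, 56, 56, 56: the constant sequence 56.
Stream B = 4, -4, 4, -4, 4, -4: oscillating between 4 and -4.
The 13th slot belongs to stream A; its 7th term is 56.

56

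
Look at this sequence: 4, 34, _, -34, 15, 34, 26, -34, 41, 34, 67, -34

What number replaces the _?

Odd-indexed and even-indexed terms follow separate rules.
Track A is 4, ?, 15, 26, 41, 67, which is each term equals the sum of the previous two.
Track B is 34, -34, 34, -34, 34, -34, which is the oscillation 34·(−1)^(n+1).
The gap is track A's term 2; the rule gives 11.

11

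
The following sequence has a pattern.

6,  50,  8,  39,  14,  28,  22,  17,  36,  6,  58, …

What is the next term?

Odd-indexed and even-indexed terms follow separate rules.
Track A: 6, 8, 14, 22, 36, 58 — Fibonacci-style (each term is the sum of the two before it).
Track B: 50, 39, 28, 17, 6 — arithmetic with common difference −11.
Term 12 comes from track B (its 6th entry): -5.

-5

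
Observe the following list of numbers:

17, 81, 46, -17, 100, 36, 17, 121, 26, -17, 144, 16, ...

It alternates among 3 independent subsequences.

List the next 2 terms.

Taking every 3rd term gives 3 separate tracks.
Track A is 17, -17, 17, -17, which is the oscillation 17·(−1)^(n+1).
Track B is 81, 100, 121, 144, which is perfect squares starting at 9².
Track C is 46, 36, 26, 16, which is linear: a_n = 56 − 10·n.
Term 13 comes from track A (its 5th entry): 17.
The 14th slot belongs to track B; its 5th term is 169.

17, 169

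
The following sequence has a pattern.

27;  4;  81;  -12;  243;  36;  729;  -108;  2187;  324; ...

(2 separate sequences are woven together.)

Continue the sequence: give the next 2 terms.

Positions 1, 3, 5, … form one subsequence and positions 2, 4, 6, … form another.
Track A: 27, 81, 243, 729, 2187. Powers 3^3, 3^4, 3^5, ….
Track B: 4, -12, 36, -108, 324. Geometric with ratio -3.
Term 11 comes from track A (its 6th entry): 6561.
Position 12 falls in track B as its term 6, giving -972.

6561, -972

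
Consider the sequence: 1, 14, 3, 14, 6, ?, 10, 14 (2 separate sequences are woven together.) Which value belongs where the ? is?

The terms cycle through 2 interleaved subsequences.
Stream A = 1, 3, 6, 10: triangular numbers n(n+1)/2 for n = 1, 2, ….
Stream B = 14, 14, ?, 14: the constant sequence 14.
Filling stream B at index 3 by its rule yields 14.

14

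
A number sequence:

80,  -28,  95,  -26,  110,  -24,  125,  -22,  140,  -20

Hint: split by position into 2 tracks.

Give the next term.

Split by position mod 2 into 2 tracks.
Stream A = 80, 95, 110, 125, 140: linear: a_n = 65 + 15·n.
Stream B = -28, -26, -24, -22, -20: arithmetic with common difference +2.
Position 11 falls in stream A as its term 6, giving 155.

155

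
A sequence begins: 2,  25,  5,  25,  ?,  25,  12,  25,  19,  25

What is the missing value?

7

Positions 1, 3, 5, … form one subsequence and positions 2, 4, 6, … form another.
Track A is 2, 5, ?, 12, 19, which is Fibonacci-style (each term is the sum of the two before it).
Track B is 25, 25, 25, 25, 25, which is always 25.
The gap is track A's term 3; the rule gives 7.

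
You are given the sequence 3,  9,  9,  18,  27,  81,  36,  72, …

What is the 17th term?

19683

Reading positions in blocks of 4 reveals the pattern AABB — 2 tracks woven together.
Track A: 3, 9, 27, 81. Powers 3^1, 3^2, 3^3, ….
Track B: 9, 18, 36, 72. Geometric with ratio 2.
Term 17 comes from track A (its 9th entry): 19683.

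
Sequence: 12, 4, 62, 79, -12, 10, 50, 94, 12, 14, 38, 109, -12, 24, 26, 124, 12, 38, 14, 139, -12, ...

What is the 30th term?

Split by position mod 4 into 4 tracks.
Track A: 12, -12, 12, -12, 12, -12 (alternating ±12).
Track B: 4, 10, 14, 24, 38 (Fibonacci-style (each term is the sum of the two before it)).
Track C: 62, 50, 38, 26, 14 (arithmetic, step −12).
Track D: 79, 94, 109, 124, 139 (linear: a_n = 64 + 15·n).
Position 30 falls in track B as its term 8, giving 162.

162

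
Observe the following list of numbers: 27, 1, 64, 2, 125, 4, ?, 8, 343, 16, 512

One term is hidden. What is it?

Odd-indexed and even-indexed terms follow separate rules.
Stream A is 27, 64, 125, ?, 343, 512, which is perfect cubes starting at 3³.
Stream B is 1, 2, 4, 8, 16, which is multiplying by 2 each time.
Filling stream A at index 4 by its rule yields 216.

216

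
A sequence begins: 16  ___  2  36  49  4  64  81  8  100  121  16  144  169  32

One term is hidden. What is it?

25

Reading positions in blocks of 3 reveals the pattern AAB — 2 tracks woven together.
Track A is 16, ?, 36, 49, 64, 81, 100, 121, 144, 169, which is perfect squares starting at 4².
Track B is 2, 4, 8, 16, 32, which is successive powers of 2.
The gap is track A's term 2; the rule gives 25.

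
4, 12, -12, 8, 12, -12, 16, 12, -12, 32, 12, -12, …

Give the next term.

Positions follow the repeating pattern ABB; grouping by letter gives 2 tracks.
Track A: 4, 8, 16, 32 — powers 2^2, 2^3, 2^4, ….
Track B: 12, -12, 12, -12, 12, -12, 12, -12 — oscillating between 12 and -12.
Position 13 → track A, term 5 = 64.

64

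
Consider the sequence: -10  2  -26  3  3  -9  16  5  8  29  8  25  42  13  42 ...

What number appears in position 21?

Split by position mod 3: positions 1, 4, 7, … form one track, and each other residue class forms its own.
Stream A: -10, 3, 16, 29, 42 (adding 13 each time).
Stream B: 2, 3, 5, 8, 13 (each term equals the sum of the previous two).
Stream C: -26, -9, 8, 25, 42 (adding 17 each time).
The 21st slot belongs to stream C; its 7th term is 76.

76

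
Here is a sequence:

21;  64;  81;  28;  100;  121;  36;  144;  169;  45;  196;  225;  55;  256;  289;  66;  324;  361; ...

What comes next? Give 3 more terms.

Reading positions in blocks of 3 reveals the pattern ABB — 2 tracks woven together.
Track A: 21, 28, 36, 45, 55, 66. Triangular numbers starting at T_6.
Track B: 64, 81, 100, 121, 144, 169, 196, 225, 256, 289, 324, 361. Consecutive squares n² from n = 8.
Term 19 comes from track A (its 7th entry): 78.
Position 20 falls in track B as its term 13, giving 400.
Term 21 comes from track B (its 14th entry): 441.

78, 400, 441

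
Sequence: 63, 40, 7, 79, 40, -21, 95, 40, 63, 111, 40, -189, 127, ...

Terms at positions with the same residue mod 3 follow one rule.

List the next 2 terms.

The terms cycle through 3 interleaved subsequences.
Subsequence A: 63, 79, 95, 111, 127 (arithmetic with common difference +16).
Subsequence B: 40, 40, 40, 40 (constant 40).
Subsequence C: 7, -21, 63, -189 (geometric with ratio -3).
The 14th slot belongs to subsequence B; its 5th term is 40.
Term 15 comes from subsequence C (its 5th entry): 567.

40, 567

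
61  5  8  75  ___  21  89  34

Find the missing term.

13

Positions follow the repeating pattern ABB; grouping by letter gives 2 tracks.
Subsequence A = 61, 75, 89: arithmetic with common difference +14.
Subsequence B = 5, 8, ?, 21, 34: each term equals the sum of the previous two.
Subsequence B's pattern makes the blank 13.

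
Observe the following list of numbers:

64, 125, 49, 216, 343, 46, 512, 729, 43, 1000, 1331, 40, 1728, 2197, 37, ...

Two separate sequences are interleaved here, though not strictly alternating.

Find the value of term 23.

6859

The slot pattern repeats as AAB (period 3), so there are 2 interleaved tracks.
Stream A is 64, 125, 216, 343, 512, 729, 1000, 1331, 1728, 2197, which is the cubes 4³, 5³, 6³, ….
Stream B is 49, 46, 43, 40, 37, which is linear: a_n = 52 − 3·n.
Position 23 falls in stream A as its term 16, giving 6859.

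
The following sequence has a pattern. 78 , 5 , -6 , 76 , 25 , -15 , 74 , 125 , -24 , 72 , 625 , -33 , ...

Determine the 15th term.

The terms cycle through 3 interleaved subsequences.
Stream A = 78, 76, 74, 72: subtracting 2 each time.
Stream B = 5, 25, 125, 625: powers of 5.
Stream C = -6, -15, -24, -33: subtracting 9 each time.
Term 15 comes from stream C (its 5th entry): -42.

-42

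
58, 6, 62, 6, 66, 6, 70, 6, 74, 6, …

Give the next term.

Taking every 2nd term gives 2 separate tracks.
Stream A: 58, 62, 66, 70, 74 — arithmetic with common difference +4.
Stream B: 6, 6, 6, 6, 6 — the constant sequence 6.
Position 11 falls in stream A as its term 6, giving 78.

78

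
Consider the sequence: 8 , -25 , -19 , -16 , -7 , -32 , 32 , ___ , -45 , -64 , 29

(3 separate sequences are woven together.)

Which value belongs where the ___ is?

11

Taking every 3rd term gives 3 separate tracks.
Track A = 8, -16, 32, -64: a geometric progression (common ratio -2).
Track B = -25, -7, ?, 29: adding 18 each time.
Track C = -19, -32, -45: linear: a_n = -6 − 13·n.
Filling track B at index 3 by its rule yields 11.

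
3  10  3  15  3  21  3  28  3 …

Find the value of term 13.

Split by position mod 2 into 2 tracks.
Track A is 3, 3, 3, 3, 3, which is constant 3.
Track B is 10, 15, 21, 28, which is triangular numbers n(n+1)/2 for n = 4, 5, ….
The 13th slot belongs to track A; its 7th term is 3.

3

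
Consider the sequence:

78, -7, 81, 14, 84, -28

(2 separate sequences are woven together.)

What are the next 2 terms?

87, 56

Positions 1, 3, 5, … form one subsequence and positions 2, 4, 6, … form another.
Track A: 78, 81, 84. Linear: a_n = 75 + 3·n.
Track B: -7, 14, -28. Multiplying by -2 each time.
Term 7 comes from track A (its 4th entry): 87.
Position 8 → track B, term 4 = 56.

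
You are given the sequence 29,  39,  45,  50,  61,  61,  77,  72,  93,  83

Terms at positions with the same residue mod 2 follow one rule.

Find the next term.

The terms cycle through 2 interleaved subsequences.
Subsequence A: 29, 45, 61, 77, 93. Adding 16 each time.
Subsequence B: 39, 50, 61, 72, 83. Arithmetic, step +11.
Position 11 falls in subsequence A as its term 6, giving 109.

109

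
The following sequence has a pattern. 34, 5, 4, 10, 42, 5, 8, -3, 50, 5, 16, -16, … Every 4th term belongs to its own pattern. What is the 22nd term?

Split by position mod 4: positions 1, 5, 9, … form one track, and each other residue class forms its own.
Track A: 34, 42, 50 (arithmetic with common difference +8).
Track B: 5, 5, 5 (the constant sequence 5).
Track C: 4, 8, 16 (powers of 2).
Track D: 10, -3, -16 (subtracting 13 each time).
Position 22 falls in track B as its term 6, giving 5.

5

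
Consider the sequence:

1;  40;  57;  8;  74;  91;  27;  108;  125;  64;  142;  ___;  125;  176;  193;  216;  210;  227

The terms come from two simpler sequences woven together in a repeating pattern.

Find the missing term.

159

Reading positions in blocks of 3 reveals the pattern ABB — 2 tracks woven together.
Track A: 1, 8, 27, 64, 125, 216. Consecutive cubes n³ from n = 1.
Track B: 40, 57, 74, 91, 108, 125, 142, ?, 176, 193, 210, 227. Adding 17 each time.
Track B's pattern makes the blank 159.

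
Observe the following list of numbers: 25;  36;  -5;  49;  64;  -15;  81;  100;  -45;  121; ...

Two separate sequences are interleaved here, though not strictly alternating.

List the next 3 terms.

144, -135, 169

Positions follow the repeating pattern AAB; grouping by letter gives 2 tracks.
Subsequence A: 25, 36, 49, 64, 81, 100, 121 (consecutive squares n² from n = 5).
Subsequence B: -5, -15, -45 (a geometric progression (common ratio 3)).
Term 11 comes from subsequence A (its 8th entry): 144.
Position 12 falls in subsequence B as its term 4, giving -135.
Position 13 falls in subsequence A as its term 9, giving 169.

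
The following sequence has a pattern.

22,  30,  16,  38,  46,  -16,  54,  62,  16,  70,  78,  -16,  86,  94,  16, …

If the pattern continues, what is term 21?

Positions follow the repeating pattern AAB; grouping by letter gives 2 tracks.
Stream A: 22, 30, 38, 46, 54, 62, 70, 78, 86, 94 — adding 8 each time.
Stream B: 16, -16, 16, -16, 16 — the oscillation 16·(−1)^(n+1).
Term 21 comes from stream B (its 7th entry): 16.

16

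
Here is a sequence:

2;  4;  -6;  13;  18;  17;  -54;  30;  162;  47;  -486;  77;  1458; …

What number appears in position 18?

Odd-indexed and even-indexed terms follow separate rules.
Track A: 2, -6, 18, -54, 162, -486, 1458 — geometric, ×-3 each step.
Track B: 4, 13, 17, 30, 47, 77 — Fibonacci-style (each term is the sum of the two before it).
Position 18 → track B, term 9 = 325.

325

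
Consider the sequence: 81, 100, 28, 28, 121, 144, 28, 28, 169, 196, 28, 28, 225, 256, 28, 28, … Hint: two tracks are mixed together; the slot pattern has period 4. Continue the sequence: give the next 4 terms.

The slot pattern repeats as AABB (period 4), so there are 2 interleaved tracks.
Track A = 81, 100, 121, 144, 169, 196, 225, 256: the squares 9², 10², 11², ….
Track B = 28, 28, 28, 28, 28, 28, 28, 28: the constant sequence 28.
The 17th slot belongs to track A; its 9th term is 289.
Term 18 comes from track A (its 10th entry): 324.
Term 19 comes from track B (its 9th entry): 28.
Term 20 comes from track B (its 10th entry): 28.

289, 324, 28, 28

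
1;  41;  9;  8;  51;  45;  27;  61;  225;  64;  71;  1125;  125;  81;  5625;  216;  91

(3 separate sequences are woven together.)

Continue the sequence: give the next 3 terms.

28125, 343, 101

Read the sequence 3 terms at a time; column i is its own pattern.
Stream A: 1, 8, 27, 64, 125, 216. The cubes 1³, 2³, 3³, ….
Stream B: 41, 51, 61, 71, 81, 91. Arithmetic with common difference +10.
Stream C: 9, 45, 225, 1125, 5625. Multiplying by 5 each time.
Position 18 falls in stream C as its term 6, giving 28125.
Term 19 comes from stream A (its 7th entry): 343.
The 20th slot belongs to stream B; its 7th term is 101.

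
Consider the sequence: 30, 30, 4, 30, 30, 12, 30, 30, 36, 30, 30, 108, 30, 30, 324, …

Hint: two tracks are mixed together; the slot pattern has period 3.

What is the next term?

Positions follow the repeating pattern AAB; grouping by letter gives 2 tracks.
Track A: 30, 30, 30, 30, 30, 30, 30, 30, 30, 30. Constant 30.
Track B: 4, 12, 36, 108, 324. A geometric progression (common ratio 3).
Position 16 falls in track A as its term 11, giving 30.

30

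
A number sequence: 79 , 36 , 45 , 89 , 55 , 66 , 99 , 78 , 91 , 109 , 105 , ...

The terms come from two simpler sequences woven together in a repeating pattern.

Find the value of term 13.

The slot pattern repeats as ABB (period 3), so there are 2 interleaved tracks.
Track A is 79, 89, 99, 109, which is adding 10 each time.
Track B is 36, 45, 55, 66, 78, 91, 105, which is the triangular numbers T_8, T_9, ….
Term 13 comes from track A (its 5th entry): 119.

119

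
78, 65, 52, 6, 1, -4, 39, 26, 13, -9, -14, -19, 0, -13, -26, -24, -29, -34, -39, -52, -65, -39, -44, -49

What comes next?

-78

Reading positions in blocks of 6 reveals the pattern AAABBB — 2 tracks woven together.
Track A: 78, 65, 52, 39, 26, 13, 0, -13, -26, -39, -52, -65 (arithmetic, step −13).
Track B: 6, 1, -4, -9, -14, -19, -24, -29, -34, -39, -44, -49 (subtracting 5 each time).
Position 25 → track A, term 13 = -78.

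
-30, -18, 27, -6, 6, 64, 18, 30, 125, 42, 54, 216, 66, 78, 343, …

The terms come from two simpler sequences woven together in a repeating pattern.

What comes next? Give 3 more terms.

90, 102, 512

Positions follow the repeating pattern AAB; grouping by letter gives 2 tracks.
Track A = -30, -18, -6, 6, 18, 30, 42, 54, 66, 78: linear: a_n = -42 + 12·n.
Track B = 27, 64, 125, 216, 343: consecutive cubes n³ from n = 3.
Position 16 → track A, term 11 = 90.
Term 17 comes from track A (its 12th entry): 102.
Position 18 falls in track B as its term 6, giving 512.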